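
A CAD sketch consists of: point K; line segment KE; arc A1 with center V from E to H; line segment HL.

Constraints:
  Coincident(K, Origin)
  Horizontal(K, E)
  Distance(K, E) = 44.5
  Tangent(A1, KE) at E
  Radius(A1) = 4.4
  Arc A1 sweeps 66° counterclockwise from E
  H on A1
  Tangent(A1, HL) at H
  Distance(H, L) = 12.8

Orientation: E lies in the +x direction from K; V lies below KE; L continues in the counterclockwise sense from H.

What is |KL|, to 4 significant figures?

38.06

K is at the origin; K and E share the same y with |KE| = 44.5 and E on the +x side, so E = (44.50, 0.000). A1 meets KE tangentially, so VE is at right angles to KE, so V = E + (0, -4.4) = (44.50, -4.400). On A1, E sits at bearing 90° from V; a 66° counterclockwise sweep puts H at bearing 156°, so H = V + 4.4·(cos 156°, sin 156°) = (40.48, -2.610). A1 meets HL tangentially, so VH is at right angles to HL, so HL runs along (−sin 156°, cos 156°); with |HL| = 12.8, L = (35.27, -14.30). Then |KL| = |L − K| = 38.06.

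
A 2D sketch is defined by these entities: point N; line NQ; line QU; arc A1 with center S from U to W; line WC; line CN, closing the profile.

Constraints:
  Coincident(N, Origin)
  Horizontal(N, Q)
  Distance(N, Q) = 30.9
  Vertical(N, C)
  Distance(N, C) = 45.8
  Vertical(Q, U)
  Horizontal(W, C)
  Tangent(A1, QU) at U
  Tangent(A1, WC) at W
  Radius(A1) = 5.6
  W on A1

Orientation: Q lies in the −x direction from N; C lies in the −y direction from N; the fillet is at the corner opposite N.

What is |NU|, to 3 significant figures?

50.7

N is at the origin; NQ is horizontal with |NQ| = 30.9 and Q on the −x side, so Q = (-30.9, 0.00). NC is vertical with |NC| = 45.8 and C on the −y side, so C = (0.00, -45.8). The virtual corner opposite N is at (-30.9, -45.8). A1 meets QU tangentially, so SU is at right angles to QU and tangency of A1 to WC means the radius SW is perpendicular to WC, with radius 5.6, so the center S sits 5.6 in from both sides at S = (-25.3, -40.2). That places the tangent points at U = (-30.9, -40.2) on QU and W = (-25.3, -45.8) on WC. Then |NU| = |U − N| = 50.7.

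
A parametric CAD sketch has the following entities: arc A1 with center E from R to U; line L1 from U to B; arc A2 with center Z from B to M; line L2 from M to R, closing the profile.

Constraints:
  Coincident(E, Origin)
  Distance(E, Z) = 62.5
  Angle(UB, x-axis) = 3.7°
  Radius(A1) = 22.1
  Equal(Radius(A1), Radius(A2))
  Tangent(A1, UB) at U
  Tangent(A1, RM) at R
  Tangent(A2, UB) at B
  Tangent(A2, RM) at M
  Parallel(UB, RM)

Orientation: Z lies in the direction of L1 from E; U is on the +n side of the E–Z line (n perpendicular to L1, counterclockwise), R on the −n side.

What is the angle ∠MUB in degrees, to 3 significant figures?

35.3°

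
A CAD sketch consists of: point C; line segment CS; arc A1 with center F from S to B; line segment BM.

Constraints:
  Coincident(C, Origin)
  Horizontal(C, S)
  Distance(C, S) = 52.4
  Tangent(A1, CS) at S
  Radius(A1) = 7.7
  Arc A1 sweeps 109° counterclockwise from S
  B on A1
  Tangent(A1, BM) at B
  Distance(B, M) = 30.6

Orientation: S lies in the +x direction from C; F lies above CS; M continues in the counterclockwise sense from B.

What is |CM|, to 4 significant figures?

63.28

C is at the origin; CS is horizontal with |CS| = 52.4 and S on the +x side, so S = (52.40, 0.000). Tangency of A1 to CS means the radius FS is perpendicular to CS, so F = S + (0, 7.7) = (52.40, 7.700). On A1, S sits at bearing -90° from F; a 109° counterclockwise sweep puts B at bearing 19°, so B = F + 7.7·(cos 19°, sin 19°) = (59.68, 10.21). Tangency of A1 to BM means the radius FB is perpendicular to BM, so BM runs along (−sin 19°, cos 19°); with |BM| = 30.6, M = (49.72, 39.14). Then |CM| = |M − C| = 63.28.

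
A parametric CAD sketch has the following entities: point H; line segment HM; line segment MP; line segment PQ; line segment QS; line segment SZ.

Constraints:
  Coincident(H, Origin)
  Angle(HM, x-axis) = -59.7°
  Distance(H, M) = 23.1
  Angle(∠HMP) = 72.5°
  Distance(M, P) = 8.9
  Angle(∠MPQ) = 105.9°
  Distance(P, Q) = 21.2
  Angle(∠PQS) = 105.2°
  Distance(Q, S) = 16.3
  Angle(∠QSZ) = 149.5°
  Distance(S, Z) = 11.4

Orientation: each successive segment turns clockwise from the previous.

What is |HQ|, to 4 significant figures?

7.933

∠HMP = 72.5° gives MP at -167.2° from the x-axis; with |MP| = 8.9, P = (2.976, -21.92). ∠MPQ = 105.9° gives PQ at 118.7° from the x-axis; with |PQ| = 21.2, Q = (-7.205, -3.321). Then |HQ| = |Q − H| = 7.933.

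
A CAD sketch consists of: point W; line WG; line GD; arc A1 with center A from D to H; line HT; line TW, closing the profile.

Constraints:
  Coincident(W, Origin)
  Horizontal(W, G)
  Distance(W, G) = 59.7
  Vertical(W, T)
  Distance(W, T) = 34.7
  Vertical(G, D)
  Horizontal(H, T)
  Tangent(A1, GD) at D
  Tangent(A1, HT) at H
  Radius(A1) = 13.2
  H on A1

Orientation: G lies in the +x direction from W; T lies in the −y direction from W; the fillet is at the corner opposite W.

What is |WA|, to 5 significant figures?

51.230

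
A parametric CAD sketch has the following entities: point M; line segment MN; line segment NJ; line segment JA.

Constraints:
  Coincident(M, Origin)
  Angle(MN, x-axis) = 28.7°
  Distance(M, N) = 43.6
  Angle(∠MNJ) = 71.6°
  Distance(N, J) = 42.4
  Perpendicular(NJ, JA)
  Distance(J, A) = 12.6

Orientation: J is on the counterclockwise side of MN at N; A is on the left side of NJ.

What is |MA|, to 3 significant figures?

40.6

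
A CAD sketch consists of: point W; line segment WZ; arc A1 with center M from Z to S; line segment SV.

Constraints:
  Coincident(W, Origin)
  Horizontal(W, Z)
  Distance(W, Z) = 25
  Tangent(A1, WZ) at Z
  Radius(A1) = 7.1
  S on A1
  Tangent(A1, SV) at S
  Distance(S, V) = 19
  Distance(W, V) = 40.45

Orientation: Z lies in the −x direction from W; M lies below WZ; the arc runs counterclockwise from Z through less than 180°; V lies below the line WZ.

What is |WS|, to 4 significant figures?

32.99

W is at the origin; WZ is horizontal with |WZ| = 25.0 and Z on the −x side, so Z = (-25.00, 0.000). A1 meets WZ tangentially, so MZ is at right angles to WZ, so M = Z + (0, -7.1) = (-25.00, -7.100). Since MS ⟂ SV (tangency), |MV| = √(7.1² + 19.0²) = 20.28 regardless of where S sits on A1. So V lies on both circle(W, 40.45) and circle(M, 20.28); the below-WZ intersection is V = (-30.44, -26.64). S is the foot of the tangent from V: S = (-32.07, -7.711).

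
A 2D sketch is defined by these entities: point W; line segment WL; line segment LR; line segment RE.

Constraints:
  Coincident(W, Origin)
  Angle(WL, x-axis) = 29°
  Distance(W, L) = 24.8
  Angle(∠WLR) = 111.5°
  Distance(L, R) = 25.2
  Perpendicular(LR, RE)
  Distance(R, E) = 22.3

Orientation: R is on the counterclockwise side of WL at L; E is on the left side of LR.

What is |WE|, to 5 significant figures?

34.298

W is at the origin; WL runs at 29.0° with length 24.8, so L = 24.8·(cos 29.0°, sin 29.0°) = (21.691, 12.023). ∠WLR = 111.5°, so LR runs at 29.0° + (180° − 111.5°) = 97.500° from the x-axis; with |LR| = 25.2, R = L + 25.2·(cos 97.500°, sin 97.500°) = (18.401, 37.008). LR ⟂ RE; with |RE| = 22.3 on the left of LR, E = R + 22.3·(-0.99144, -0.13053) = (-3.7079, 34.097). Then |WE| = |E − W| = 34.298.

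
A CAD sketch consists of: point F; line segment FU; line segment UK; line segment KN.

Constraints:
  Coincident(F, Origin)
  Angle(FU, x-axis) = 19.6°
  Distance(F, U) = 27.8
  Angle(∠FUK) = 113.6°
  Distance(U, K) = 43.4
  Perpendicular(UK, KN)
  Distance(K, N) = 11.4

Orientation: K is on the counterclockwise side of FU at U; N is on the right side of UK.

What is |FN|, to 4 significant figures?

65.83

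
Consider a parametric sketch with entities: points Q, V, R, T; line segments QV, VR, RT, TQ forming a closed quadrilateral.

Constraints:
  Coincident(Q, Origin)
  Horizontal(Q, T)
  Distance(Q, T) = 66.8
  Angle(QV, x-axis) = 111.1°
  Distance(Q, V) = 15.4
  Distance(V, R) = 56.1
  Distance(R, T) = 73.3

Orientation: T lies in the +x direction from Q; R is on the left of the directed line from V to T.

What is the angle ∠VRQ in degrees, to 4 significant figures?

11.03°

Q is at the origin; QT is horizontal with |QT| = 66.8 and T in +x, so T = (66.8, 0). QV runs at 111.1° with |QV| = 15.4, so V = (-5.544, 14.37). R is determined by |VR| = 56.1 and |RT| = 73.3 together: it lies at the intersection of circle(V, 56.1) and circle(T, 73.3). With |VT| = 73.76, the foot of the radical line on VT is 21.79 from V and the perpendicular offset is √(56.1² − 21.79²) = 51.70. Taking the left-of-VT solution: R = (25.90, 60.83).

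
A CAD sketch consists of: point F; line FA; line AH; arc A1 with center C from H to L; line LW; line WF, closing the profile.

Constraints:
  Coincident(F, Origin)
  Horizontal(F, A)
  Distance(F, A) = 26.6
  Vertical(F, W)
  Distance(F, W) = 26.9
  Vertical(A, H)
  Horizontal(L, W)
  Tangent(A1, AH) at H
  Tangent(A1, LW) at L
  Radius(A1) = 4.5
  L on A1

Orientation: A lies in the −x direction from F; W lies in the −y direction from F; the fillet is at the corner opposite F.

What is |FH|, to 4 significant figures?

34.78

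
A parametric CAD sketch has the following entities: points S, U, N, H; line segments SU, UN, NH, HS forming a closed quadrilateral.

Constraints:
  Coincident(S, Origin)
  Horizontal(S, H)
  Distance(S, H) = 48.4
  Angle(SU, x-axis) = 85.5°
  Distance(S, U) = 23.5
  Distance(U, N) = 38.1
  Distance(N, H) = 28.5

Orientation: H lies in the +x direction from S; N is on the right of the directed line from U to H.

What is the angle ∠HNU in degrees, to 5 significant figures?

102.03°

Checks: |UN| = 38.10 ✓; |NH| = 28.50 ✓.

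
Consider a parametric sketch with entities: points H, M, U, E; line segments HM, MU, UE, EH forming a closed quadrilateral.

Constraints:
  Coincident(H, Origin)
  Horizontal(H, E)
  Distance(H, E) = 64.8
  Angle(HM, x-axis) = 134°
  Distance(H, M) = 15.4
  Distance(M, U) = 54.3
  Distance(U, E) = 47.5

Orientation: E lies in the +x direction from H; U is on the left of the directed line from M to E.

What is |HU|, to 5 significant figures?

52.688

Checks: |MU| = 54.30 ✓; |UE| = 47.50 ✓.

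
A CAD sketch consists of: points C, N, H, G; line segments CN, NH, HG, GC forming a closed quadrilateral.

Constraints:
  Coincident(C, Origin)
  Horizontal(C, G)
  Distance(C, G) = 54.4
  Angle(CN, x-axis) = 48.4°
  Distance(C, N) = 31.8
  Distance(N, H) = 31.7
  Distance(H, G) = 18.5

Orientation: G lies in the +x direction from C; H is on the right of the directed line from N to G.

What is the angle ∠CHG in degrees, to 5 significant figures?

161.13°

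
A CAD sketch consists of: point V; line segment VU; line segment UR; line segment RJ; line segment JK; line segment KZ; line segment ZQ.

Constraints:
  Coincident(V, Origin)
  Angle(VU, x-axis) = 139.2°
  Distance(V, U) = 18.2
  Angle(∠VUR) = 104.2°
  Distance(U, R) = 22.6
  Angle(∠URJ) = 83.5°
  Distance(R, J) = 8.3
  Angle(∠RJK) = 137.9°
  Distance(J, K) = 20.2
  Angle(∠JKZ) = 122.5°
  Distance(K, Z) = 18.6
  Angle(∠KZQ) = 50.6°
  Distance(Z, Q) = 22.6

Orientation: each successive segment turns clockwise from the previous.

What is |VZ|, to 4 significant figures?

7.001

∠RJK = 137.9° gives JK at -75.20° from the x-axis; with |JK| = 20.2, K = (8.455, 8.038). ∠JKZ = 122.5° gives KZ at -132.7° from the x-axis; with |KZ| = 18.6, Z = (-4.159, -5.632). Then |VZ| = |Z − V| = 7.001.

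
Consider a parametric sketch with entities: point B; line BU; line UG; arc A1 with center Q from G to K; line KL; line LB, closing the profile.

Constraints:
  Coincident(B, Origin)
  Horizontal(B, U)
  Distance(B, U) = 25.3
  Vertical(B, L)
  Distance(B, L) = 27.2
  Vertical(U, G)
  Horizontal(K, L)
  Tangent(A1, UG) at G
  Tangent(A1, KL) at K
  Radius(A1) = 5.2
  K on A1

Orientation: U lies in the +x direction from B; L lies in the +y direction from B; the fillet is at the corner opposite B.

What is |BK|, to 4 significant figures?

33.82

B is at the origin; BU is horizontal with |BU| = 25.3 and U on the +x side, so U = (25.30, 0.000). BL is vertical with |BL| = 27.2 and L on the +y side, so L = (0.000, 27.20). The virtual corner opposite B is at (25.30, 27.20). The tangent condition forces QG to be normal to UG and since A1 is tangent to KL there, QK ⟂ KL, with radius 5.2, so the center Q sits 5.2 in from both sides at Q = (20.10, 22.00). That places the tangent points at G = (25.30, 22.00) on UG and K = (20.10, 27.20) on KL. Then |BK| = |K − B| = 33.82.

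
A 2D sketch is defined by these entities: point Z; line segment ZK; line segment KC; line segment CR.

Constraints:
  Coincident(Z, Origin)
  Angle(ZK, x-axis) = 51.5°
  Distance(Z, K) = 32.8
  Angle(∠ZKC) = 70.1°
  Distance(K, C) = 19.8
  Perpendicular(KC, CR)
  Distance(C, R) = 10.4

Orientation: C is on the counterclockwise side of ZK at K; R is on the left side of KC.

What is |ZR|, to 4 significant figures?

22.19

∠ZKC = 70.1°, so KC runs at 51.5° + (180° − 70.1°) = 161.4° from the x-axis; with |KC| = 19.8, C = K + 19.8·(cos 161.4°, sin 161.4°) = (1.653, 31.98). KC is perpendicular to CR; with |CR| = 10.4 on the left of KC, R = C + 10.4·(-0.3190, -0.9478) = (-1.665, 22.13). Then |ZR| = |R − Z| = 22.19.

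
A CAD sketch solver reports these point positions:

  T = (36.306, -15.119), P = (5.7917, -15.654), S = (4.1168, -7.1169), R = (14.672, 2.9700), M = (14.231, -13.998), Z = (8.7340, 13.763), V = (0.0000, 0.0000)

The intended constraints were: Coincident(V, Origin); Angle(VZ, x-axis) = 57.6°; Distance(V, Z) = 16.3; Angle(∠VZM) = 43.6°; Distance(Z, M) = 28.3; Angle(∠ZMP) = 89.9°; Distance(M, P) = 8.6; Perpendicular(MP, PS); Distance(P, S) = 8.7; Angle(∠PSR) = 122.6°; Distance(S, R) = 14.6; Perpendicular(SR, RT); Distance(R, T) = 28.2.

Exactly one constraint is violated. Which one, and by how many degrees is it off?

Perpendicular(SR, RT) — off by 6.40°.

V = (0.00, 0.00) ✓; VZ at 57.60° ✓; |VZ| = 16.30 ✓; ∠VZM = 43.60° ✓; |ZM| = 28.30 ✓; ∠ZMP = 89.90° ✓; |MP| = 8.600 ✓; ∠(MP, PS) = 90.00° ✓; |PS| = 8.700 ✓; ∠PSR = 122.6° ✓; |SR| = 14.60 ✓; ∠(SR, RT) = 83.60° ✗; |RT| = 28.20 ✓.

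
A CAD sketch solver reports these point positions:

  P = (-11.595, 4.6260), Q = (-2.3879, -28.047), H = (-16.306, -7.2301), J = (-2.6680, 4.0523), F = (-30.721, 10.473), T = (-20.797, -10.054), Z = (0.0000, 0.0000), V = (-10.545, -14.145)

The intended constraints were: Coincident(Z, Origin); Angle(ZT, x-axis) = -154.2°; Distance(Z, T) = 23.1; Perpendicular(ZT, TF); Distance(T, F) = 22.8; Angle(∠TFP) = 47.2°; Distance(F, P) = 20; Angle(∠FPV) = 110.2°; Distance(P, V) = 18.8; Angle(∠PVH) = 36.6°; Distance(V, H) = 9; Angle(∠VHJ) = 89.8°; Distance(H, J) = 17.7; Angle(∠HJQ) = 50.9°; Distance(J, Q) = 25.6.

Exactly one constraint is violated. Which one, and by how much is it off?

Distance(J, Q) = 25.6 — off by 6.50.

Z = (0.00, 0.00) ✓; ZT at -154.2° ✓; |ZT| = 23.10 ✓; ∠(ZT, TF) = 90.00° ✓; |TF| = 22.80 ✓; ∠TFP = 47.20° ✓; |FP| = 20.00 ✓; ∠FPV = 110.2° ✓; |PV| = 18.80 ✓; ∠PVH = 36.60° ✓; |VH| = 9.000 ✓; ∠VHJ = 89.80° ✓; |HJ| = 17.70 ✓; ∠HJQ = 50.90° ✓; |JQ| = 32.10 ✗.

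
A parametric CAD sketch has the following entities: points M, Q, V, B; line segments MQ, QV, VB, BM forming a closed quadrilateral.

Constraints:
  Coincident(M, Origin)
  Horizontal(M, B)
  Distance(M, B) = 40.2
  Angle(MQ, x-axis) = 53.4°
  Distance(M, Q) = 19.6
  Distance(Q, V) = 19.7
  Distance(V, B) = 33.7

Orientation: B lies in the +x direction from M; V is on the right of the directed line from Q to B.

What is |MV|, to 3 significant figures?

7.44

M is at the origin; M and B share the same y with |MB| = 40.2 and B in +x, so B = (40.2, 0). MQ runs at 53.4° with |MQ| = 19.6, so Q = (11.7, 15.7). V is determined by |QV| = 19.7 and |VB| = 33.7 together: it lies at the intersection of circle(Q, 19.7) and circle(B, 33.7). With |QB| = 32.6, the foot of the radical line on QB is 4.81 from Q and the perpendicular offset is √(19.7² − 4.81²) = 19.1. Taking the right-of-QB solution: V = (6.66, -3.31).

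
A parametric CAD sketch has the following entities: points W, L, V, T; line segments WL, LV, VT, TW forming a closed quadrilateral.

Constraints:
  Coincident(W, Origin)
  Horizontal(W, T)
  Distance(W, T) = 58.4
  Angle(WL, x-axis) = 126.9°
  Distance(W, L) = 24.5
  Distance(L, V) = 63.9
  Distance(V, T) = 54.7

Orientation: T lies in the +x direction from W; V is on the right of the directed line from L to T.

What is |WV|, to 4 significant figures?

39.70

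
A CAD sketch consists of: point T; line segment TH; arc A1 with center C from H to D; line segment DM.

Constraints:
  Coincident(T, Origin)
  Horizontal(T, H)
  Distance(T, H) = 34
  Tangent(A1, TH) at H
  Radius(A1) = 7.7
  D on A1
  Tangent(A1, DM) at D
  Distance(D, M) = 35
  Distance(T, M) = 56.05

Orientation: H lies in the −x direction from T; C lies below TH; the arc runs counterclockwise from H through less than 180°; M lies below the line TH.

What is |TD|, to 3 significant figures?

42.6

Checks: |TH| = 34.00 ✓; |CD| = 7.700 ✓; ∠(CD, DM) = 90.00° ✓; |DM| = 35.00 ✓; |TM| = 56.05 ✓.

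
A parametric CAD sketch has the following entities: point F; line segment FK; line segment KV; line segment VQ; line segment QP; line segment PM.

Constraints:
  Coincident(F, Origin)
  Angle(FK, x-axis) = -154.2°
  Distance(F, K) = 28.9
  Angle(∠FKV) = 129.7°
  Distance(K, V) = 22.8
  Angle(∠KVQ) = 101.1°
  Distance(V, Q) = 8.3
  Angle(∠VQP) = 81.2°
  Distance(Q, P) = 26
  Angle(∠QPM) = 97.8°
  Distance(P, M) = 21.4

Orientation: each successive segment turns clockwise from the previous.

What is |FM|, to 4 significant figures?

36.55

F is at the origin; FK runs at -154.2° with length 28.9, so K = (-26.02, -12.58). ∠FKV = 129.7° gives KV at 155.5° from the x-axis; with |KV| = 22.8, V = (-46.77, -3.123). ∠KVQ = 101.1° gives VQ at 76.60° from the x-axis; with |VQ| = 8.3, Q = (-44.84, 4.951). ∠VQP = 81.2° gives QP at -22.20° from the x-axis; with |QP| = 26.0, P = (-20.77, -4.873). ∠QPM = 97.8° gives PM at -104.4° from the x-axis; with |PM| = 21.4, M = (-26.09, -25.60). Then |FM| = |M − F| = 36.55.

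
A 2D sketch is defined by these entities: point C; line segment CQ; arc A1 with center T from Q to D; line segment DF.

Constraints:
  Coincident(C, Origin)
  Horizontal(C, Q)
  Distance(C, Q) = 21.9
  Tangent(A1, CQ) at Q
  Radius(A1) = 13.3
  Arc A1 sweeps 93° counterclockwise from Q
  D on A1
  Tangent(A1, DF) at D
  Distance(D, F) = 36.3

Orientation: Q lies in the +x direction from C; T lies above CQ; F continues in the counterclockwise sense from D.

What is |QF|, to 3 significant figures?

51.5

C is at the origin; CQ is horizontal with |CQ| = 21.9 and Q on the +x side, so Q = (21.9, 0.00). Since A1 is tangent to CQ there, TQ ⟂ CQ, so T = Q + (0, 13.3) = (21.9, 13.3). On A1, Q sits at bearing -90° from T; a 93° counterclockwise sweep puts D at bearing 3°, so D = T + 13.3·(cos 3°, sin 3°) = (35.2, 14.0). A1 meets DF tangentially, so TD is at right angles to DF, so DF runs along (−sin 3°, cos 3°); with |DF| = 36.3, F = (33.3, 50.2). Then |QF| = |F − Q| = 51.5.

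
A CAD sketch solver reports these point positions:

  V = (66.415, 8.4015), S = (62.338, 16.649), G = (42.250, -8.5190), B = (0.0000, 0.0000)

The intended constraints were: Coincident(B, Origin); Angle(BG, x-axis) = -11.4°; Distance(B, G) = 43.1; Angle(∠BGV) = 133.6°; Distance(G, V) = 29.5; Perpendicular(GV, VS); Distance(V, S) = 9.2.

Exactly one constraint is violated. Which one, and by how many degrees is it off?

Perpendicular(GV, VS) — off by 8.70°.

B = (0.00, 0.00) ✓; BG at -11.40° ✓; |BG| = 43.10 ✓; ∠BGV = 133.6° ✓; |GV| = 29.50 ✓; ∠(GV, VS) = 81.30° ✗; |VS| = 9.200 ✓.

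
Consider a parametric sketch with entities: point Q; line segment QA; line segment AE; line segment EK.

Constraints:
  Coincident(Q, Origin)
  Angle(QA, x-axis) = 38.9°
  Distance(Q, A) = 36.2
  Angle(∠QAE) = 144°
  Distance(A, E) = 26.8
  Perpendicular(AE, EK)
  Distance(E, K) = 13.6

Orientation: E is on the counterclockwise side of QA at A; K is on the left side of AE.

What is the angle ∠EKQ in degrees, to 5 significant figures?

97.795°

Q is at the origin; QA runs at 38.9° with length 36.2, so A = 36.2·(cos 38.9°, sin 38.9°) = (28.172, 22.732). ∠QAE = 144.0°, so AE runs at 38.9° + (180° − 144.0°) = 74.900° from the x-axis; with |AE| = 26.8, E = A + 26.8·(cos 74.900°, sin 74.900°) = (35.154, 48.607). The perpendicularity gives EK at right angles to AE; with |EK| = 13.6 on the left of AE, K = E + 13.6·(-0.96547, 0.26050) = (22.023, 52.150). Then cos ∠EKQ = KE·KQ / (|KE||KQ|), giving 97.795°.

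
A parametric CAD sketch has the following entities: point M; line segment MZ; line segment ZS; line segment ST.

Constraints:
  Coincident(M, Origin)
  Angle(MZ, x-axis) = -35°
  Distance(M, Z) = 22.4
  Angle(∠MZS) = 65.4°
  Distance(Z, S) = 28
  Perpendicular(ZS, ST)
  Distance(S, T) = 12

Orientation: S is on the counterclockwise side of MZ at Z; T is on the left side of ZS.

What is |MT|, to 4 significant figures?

20.46

M is at the origin; MZ runs at -35.0° with length 22.4, so Z = 22.4·(cos -35.0°, sin -35.0°) = (18.35, -12.85). ∠MZS = 65.4°, so ZS runs at -35.0° + (180° − 65.4°) = 79.60° from the x-axis; with |ZS| = 28.0, S = Z + 28.0·(cos 79.60°, sin 79.60°) = (23.40, 14.69). The perpendicularity gives ST at right angles to ZS; with |ST| = 12.0 on the left of ZS, T = S + 12.0·(-0.9836, 0.1805) = (11.60, 16.86). Then |MT| = |T − M| = 20.46.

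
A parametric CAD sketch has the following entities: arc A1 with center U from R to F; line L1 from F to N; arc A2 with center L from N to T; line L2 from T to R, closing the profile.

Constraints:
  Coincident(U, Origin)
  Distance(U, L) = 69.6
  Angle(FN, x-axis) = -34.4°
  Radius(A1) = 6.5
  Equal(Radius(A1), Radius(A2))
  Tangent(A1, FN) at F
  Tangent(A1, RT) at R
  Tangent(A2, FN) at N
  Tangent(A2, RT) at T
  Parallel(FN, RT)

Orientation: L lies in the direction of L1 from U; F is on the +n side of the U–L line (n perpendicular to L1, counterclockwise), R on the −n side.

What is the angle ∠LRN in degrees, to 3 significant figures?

5.24°

The slot axis is L1's direction at -34.4°, so u = (cos -34.4°, sin -34.4°) = (0.825, -0.565) and n = (−sin -34.4°, cos -34.4°) = (0.565, 0.825). U is at the origin and L lies 69.6 along u from U, so L = 69.6·u = (57.4, -39.3). Tangency of A1 to both parallel lines with radius 6.5 puts F and R at U ± 6.5·n: F = (3.67, 5.36), R = (-3.67, -5.36). Equal radii place N and T the same way about L: N = L + 6.5·n = (61.1, -34.0), T = L − 6.5·n = (53.8, -44.7). Then cos ∠LRN = RL·RN / (|RL||RN|), giving 5.24°.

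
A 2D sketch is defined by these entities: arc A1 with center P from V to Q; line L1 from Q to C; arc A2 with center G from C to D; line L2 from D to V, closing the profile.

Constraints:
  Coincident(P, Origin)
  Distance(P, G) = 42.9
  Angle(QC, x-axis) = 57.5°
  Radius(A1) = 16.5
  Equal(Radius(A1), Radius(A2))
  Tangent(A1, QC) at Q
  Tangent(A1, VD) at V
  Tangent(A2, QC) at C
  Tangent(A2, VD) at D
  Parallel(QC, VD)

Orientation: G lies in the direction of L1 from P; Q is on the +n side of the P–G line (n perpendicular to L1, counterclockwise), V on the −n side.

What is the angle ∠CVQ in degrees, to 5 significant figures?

52.431°

The slot axis is L1's direction at 57.5°, so u = (cos 57.5°, sin 57.5°) = (0.53730, 0.84339) and n = (−sin 57.5°, cos 57.5°) = (-0.84339, 0.53730). P is at the origin and G lies 42.9 along u from P, so G = 42.9·u = (23.050, 36.181). Tangency of A1 to both parallel lines with radius 16.5 puts Q and V at P ± 16.5·n: Q = (-13.916, 8.8654), V = (13.916, -8.8654). Equal radii place C and D the same way about G: C = G + 16.5·n = (9.1342, 45.047), D = G − 16.5·n = (36.966, 27.316). Then cos ∠CVQ = VC·VQ / (|VC||VQ|), giving 52.431°.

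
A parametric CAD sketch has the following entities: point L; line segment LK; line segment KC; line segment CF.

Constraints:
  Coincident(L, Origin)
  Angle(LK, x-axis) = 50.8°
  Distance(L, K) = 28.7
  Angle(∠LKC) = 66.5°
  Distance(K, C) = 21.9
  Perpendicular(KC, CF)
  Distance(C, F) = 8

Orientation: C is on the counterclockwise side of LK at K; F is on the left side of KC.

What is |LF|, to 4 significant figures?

21.09

L is at the origin; LK runs at 50.8° with length 28.7, so K = 28.7·(cos 50.8°, sin 50.8°) = (18.14, 22.24). ∠LKC = 66.5°, so KC runs at 50.8° + (180° − 66.5°) = 164.3° from the x-axis; with |KC| = 21.9, C = K + 21.9·(cos 164.3°, sin 164.3°) = (-2.944, 28.17). KC is perpendicular to CF; with |CF| = 8.0 on the left of KC, F = C + 8.0·(-0.2706, -0.9627) = (-5.109, 20.47). Then |LF| = |F − L| = 21.09.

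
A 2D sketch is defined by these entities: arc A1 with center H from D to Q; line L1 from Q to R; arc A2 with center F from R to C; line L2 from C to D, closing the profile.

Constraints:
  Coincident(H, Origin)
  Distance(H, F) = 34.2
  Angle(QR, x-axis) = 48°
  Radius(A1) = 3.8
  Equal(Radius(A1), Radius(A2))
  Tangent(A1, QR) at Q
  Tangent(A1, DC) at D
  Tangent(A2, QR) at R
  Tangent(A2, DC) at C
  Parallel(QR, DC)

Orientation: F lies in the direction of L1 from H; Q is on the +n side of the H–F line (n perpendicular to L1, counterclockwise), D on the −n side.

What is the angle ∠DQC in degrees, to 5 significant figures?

77.471°

The slot axis is L1's direction at 48.0°, so u = (cos 48.0°, sin 48.0°) = (0.66913, 0.74314) and n = (−sin 48.0°, cos 48.0°) = (-0.74314, 0.66913). H is at the origin and F lies 34.2 along u from H, so F = 34.2·u = (22.884, 25.416). Tangency of A1 to both parallel lines with radius 3.8 puts Q and D at H ± 3.8·n: Q = (-2.8240, 2.5427), D = (2.8240, -2.5427). Equal radii place R and C the same way about F: R = F + 3.8·n = (20.060, 27.958), C = F − 3.8·n = (25.708, 22.873). Then cos ∠DQC = QD·QC / (|QD||QC|), giving 77.471°.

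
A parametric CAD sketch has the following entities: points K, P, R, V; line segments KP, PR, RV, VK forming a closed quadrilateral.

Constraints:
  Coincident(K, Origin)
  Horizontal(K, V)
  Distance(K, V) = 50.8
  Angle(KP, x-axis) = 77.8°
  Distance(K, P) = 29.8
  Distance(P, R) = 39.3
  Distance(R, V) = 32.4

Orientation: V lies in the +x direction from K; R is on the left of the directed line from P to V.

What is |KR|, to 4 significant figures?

55.60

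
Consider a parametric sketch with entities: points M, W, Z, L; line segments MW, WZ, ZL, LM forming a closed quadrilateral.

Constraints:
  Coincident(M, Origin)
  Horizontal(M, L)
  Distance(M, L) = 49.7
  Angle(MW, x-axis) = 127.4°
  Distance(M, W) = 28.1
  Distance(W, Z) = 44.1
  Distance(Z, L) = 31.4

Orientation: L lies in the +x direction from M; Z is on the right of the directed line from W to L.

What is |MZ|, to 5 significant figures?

18.891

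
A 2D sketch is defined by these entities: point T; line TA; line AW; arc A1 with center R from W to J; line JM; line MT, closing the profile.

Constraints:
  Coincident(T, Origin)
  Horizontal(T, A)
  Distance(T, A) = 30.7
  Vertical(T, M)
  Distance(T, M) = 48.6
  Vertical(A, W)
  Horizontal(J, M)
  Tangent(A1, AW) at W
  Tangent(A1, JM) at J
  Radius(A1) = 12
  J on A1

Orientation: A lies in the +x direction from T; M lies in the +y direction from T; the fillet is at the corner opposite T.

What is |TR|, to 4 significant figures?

41.10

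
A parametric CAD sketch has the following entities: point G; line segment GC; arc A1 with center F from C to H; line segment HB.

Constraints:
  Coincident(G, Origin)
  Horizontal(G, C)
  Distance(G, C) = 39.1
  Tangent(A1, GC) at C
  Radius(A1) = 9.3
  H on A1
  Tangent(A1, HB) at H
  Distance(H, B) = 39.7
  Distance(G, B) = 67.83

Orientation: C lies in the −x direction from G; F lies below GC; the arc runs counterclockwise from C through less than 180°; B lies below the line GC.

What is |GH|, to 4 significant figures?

49.36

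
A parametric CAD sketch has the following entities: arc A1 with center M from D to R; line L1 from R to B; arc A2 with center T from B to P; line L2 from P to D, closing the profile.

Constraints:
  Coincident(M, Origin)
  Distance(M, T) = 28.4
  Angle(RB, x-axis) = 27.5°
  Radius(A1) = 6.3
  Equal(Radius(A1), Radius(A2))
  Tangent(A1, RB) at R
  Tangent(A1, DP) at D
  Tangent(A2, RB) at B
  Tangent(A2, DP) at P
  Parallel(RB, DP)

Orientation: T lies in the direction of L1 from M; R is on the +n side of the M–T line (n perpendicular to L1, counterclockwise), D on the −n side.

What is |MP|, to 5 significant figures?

29.090

The slot axis is L1's direction at 27.5°, so u = (cos 27.5°, sin 27.5°) = (0.88701, 0.46175) and n = (−sin 27.5°, cos 27.5°) = (-0.46175, 0.88701). M is at the origin and T lies 28.4 along u from M, so T = 28.4·u = (25.191, 13.114). Tangency of A1 to both parallel lines with radius 6.3 puts R and D at M ± 6.3·n: R = (-2.9090, 5.5882), D = (2.9090, -5.5882). Equal radii place B and P the same way about T: B = T + 6.3·n = (22.282, 18.702), P = T − 6.3·n = (28.100, 7.5255). Then |MP| = |P − M| = 29.090.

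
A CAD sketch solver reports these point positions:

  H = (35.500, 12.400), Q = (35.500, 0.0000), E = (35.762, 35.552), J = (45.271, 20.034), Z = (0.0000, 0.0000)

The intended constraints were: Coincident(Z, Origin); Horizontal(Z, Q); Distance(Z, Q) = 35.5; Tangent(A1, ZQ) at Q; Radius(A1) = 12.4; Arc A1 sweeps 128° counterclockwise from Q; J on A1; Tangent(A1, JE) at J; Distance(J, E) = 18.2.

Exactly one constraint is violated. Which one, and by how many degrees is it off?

Tangent(A1, JE) at J — off by 6.50°.

Z = (0.00, 0.00) ✓; Z.y = 0.00, Q.y = 0.00 ✓; |ZQ| = 35.50 ✓; ∠(HQ, QZ) = 90.00° ✓; |HQ| = 12.40 ✓; bearing(H→J) − bearing(H→Q) = 128.0° ✓; |HJ| = 12.40 ✓; ∠(HJ, JE) = 96.50° ✗; |JE| = 18.20 ✓.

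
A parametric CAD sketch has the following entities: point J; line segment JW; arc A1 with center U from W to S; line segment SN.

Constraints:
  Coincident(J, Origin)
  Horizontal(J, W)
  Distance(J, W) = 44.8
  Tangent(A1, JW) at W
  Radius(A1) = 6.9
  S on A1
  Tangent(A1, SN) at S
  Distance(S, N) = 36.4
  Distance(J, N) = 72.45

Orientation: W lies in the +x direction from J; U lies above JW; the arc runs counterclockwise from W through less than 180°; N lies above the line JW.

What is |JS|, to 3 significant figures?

51.8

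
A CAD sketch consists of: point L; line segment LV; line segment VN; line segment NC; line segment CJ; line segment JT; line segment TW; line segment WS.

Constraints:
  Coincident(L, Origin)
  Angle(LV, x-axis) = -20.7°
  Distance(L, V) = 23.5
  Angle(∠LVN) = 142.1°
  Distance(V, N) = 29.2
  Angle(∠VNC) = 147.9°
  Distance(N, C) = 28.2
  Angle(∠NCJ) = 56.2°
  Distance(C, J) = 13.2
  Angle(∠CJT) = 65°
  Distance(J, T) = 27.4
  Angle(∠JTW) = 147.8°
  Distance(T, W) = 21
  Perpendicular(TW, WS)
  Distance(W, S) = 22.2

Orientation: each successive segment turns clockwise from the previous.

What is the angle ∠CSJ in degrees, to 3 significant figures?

8.98°

L is at the origin; LV runs at -20.7° with length 23.5, so V = (22.0, -8.31). ∠LVN = 142.1° gives VN at -58.6° from the x-axis; with |VN| = 29.2, N = (37.2, -33.2). ∠VNC = 147.9° gives NC at -90.7° from the x-axis; with |NC| = 28.2, C = (36.9, -61.4). ∠NCJ = 56.2° gives CJ at 146° from the x-axis; with |CJ| = 13.2, J = (26.0, -54.0). ∠CJT = 65.0° gives JT at 30.5° from the x-axis; with |JT| = 27.4, T = (49.6, -40.0). ∠JTW = 147.8° gives TW at -1.70° from the x-axis; with |TW| = 21.0, W = (70.6, -40.7). The perpendicularity gives WS at right angles to TW, so WS runs at -91.7°; with |WS| = 22.2, S = (69.9, -62.9). Then cos ∠CSJ = SC·SJ / (|SC||SJ|), giving 8.98°.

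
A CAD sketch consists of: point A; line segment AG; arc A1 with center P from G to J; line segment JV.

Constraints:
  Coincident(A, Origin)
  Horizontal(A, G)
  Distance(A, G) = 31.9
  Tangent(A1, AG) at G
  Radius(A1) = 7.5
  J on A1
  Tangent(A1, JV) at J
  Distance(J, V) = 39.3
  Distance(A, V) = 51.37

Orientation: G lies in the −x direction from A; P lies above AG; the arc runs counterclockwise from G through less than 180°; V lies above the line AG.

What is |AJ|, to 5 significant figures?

25.418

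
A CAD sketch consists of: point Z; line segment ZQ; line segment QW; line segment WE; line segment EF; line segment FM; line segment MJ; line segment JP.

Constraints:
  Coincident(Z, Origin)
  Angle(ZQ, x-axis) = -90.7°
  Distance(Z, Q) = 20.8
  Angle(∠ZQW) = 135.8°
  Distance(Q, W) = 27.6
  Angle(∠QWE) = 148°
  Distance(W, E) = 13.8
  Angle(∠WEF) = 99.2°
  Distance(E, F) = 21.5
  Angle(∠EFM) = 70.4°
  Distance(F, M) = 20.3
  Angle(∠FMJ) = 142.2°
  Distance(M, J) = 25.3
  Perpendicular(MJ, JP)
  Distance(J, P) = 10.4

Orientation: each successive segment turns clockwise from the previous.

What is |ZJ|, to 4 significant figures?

37.18

∠EFM = 70.4° gives FM at 2.700° from the x-axis; with |FM| = 20.3, M = (-21.06, -22.63). ∠FMJ = 142.2° gives MJ at -35.10° from the x-axis; with |MJ| = 25.3, J = (-0.3587, -37.18). Then |ZJ| = |J − Z| = 37.18.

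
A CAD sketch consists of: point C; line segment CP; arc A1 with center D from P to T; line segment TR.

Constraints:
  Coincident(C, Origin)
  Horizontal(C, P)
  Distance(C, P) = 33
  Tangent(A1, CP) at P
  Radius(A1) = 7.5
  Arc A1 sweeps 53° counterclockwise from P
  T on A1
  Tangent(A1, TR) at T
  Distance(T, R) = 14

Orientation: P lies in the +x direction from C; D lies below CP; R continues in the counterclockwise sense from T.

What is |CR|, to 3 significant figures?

23.4

C is at the origin; CP is horizontal with |CP| = 33.0 and P on the +x side, so P = (33.0, 0.00). Since A1 is tangent to CP there, DP ⟂ CP, so D = P + (0, -7.5) = (33.0, -7.50). On A1, P sits at bearing 90° from D; a 53° counterclockwise sweep puts T at bearing 143°, so T = D + 7.5·(cos 143°, sin 143°) = (27.0, -2.99). The tangent condition forces DT to be normal to TR, so TR runs along (−sin 143°, cos 143°); with |TR| = 14.0, R = (18.6, -14.2). Then |CR| = |R − C| = 23.4.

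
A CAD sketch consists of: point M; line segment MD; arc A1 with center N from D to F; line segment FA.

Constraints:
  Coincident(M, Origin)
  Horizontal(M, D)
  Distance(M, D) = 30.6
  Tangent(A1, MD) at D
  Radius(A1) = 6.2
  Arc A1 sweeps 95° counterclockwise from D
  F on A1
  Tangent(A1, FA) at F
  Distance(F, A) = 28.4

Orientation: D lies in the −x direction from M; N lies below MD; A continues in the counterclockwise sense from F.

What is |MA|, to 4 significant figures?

49.03

M is at the origin; M and D share the same y with |MD| = 30.6 and D on the −x side, so D = (-30.60, 0.000). A1 meets MD tangentially, so ND is at right angles to MD, so N = D + (0, -6.2) = (-30.60, -6.200). On A1, D sits at bearing 90° from N; a 95° counterclockwise sweep puts F at bearing 185°, so F = N + 6.2·(cos 185°, sin 185°) = (-36.78, -6.740). Tangency of A1 to FA means the radius NF is perpendicular to FA, so FA runs along (−sin 185°, cos 185°); with |FA| = 28.4, A = (-34.30, -35.03). Then |MA| = |A − M| = 49.03.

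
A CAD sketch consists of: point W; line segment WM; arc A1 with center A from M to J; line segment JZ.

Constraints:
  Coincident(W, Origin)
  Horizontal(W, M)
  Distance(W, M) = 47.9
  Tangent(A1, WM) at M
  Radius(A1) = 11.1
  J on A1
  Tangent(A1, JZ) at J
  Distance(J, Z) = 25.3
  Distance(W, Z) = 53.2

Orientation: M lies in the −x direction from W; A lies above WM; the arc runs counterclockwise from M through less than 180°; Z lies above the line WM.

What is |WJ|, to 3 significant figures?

38.6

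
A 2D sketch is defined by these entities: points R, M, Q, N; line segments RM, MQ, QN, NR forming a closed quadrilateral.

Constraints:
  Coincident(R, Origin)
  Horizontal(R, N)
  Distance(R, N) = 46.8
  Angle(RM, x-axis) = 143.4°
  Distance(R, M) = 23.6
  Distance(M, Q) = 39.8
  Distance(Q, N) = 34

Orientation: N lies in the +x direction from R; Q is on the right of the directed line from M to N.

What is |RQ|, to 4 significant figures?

16.24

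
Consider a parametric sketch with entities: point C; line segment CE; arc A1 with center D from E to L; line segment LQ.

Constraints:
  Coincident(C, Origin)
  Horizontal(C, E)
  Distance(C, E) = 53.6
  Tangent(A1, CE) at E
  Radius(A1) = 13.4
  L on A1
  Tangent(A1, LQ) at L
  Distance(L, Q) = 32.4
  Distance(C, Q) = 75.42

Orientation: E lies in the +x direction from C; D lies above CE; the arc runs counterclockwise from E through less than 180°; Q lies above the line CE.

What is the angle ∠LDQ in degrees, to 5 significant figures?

67.531°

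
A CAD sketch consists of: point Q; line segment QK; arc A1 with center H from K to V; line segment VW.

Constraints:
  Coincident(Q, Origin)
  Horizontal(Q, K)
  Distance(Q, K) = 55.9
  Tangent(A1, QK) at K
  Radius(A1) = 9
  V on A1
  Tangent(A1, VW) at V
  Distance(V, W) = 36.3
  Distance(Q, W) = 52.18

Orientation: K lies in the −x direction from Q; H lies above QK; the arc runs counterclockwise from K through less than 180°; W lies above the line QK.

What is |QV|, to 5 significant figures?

47.871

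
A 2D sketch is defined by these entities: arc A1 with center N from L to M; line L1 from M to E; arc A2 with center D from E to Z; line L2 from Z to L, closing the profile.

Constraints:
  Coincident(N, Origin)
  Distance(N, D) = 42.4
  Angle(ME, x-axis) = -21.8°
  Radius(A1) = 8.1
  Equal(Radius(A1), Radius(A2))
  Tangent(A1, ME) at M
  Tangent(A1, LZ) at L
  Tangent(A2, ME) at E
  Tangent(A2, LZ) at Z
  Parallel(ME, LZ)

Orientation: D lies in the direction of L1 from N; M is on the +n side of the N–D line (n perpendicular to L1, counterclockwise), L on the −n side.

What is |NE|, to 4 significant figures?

43.17

Tangency of A1 to both parallel lines with radius 8.1 puts M and L at N ± 8.1·n: M = (3.008, 7.521), L = (-3.008, -7.521). Equal radii place E and Z the same way about D: E = D + 8.1·n = (42.38, -8.225), Z = D − 8.1·n = (36.36, -23.27). Then |NE| = |E − N| = 43.17.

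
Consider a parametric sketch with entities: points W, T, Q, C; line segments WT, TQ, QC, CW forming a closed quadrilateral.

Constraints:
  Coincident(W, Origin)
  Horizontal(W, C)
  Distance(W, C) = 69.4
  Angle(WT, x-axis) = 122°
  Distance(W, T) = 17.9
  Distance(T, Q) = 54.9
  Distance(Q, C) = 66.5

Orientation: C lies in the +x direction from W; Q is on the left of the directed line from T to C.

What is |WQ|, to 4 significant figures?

61.24

Checks: |TQ| = 54.90 ✓; |QC| = 66.50 ✓.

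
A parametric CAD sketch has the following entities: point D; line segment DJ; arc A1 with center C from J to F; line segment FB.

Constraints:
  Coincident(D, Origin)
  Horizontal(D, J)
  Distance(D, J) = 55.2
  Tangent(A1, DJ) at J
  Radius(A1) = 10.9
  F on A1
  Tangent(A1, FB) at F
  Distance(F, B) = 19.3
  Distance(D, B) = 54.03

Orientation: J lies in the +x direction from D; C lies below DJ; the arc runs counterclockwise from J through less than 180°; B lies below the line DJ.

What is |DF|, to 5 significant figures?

45.673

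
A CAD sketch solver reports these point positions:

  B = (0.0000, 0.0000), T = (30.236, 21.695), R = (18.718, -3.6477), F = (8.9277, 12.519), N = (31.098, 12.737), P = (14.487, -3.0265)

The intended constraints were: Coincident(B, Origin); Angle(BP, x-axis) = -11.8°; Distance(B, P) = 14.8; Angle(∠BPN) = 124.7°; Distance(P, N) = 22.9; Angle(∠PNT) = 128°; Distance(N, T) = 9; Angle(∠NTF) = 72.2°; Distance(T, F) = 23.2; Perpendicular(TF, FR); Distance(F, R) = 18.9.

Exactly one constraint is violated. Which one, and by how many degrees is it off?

Perpendicular(TF, FR) — off by 7.90°.

B = (0.00, 0.00) ✓; BP at -11.80° ✓; |BP| = 14.80 ✓; ∠BPN = 124.7° ✓; |PN| = 22.90 ✓; ∠PNT = 128.0° ✓; |NT| = 8.999 ✓; ∠NTF = 72.20° ✓; |TF| = 23.20 ✓; ∠(TF, FR) = 97.90° ✗; |FR| = 18.90 ✓.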